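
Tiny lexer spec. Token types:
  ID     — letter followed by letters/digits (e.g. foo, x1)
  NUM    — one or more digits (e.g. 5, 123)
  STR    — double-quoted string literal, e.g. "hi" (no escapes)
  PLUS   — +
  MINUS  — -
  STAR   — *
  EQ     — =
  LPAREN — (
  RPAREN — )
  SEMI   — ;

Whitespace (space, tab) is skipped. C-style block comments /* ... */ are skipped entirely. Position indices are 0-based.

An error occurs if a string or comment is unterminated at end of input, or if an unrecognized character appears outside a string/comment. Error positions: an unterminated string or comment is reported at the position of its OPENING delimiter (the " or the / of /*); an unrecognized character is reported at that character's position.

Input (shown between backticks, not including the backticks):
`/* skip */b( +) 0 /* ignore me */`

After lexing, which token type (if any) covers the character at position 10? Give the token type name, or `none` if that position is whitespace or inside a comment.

Answer: ID

Derivation:
pos=0: enter COMMENT mode (saw '/*')
exit COMMENT mode (now at pos=10)
pos=10: emit ID 'b' (now at pos=11)
pos=11: emit LPAREN '('
pos=13: emit PLUS '+'
pos=14: emit RPAREN ')'
pos=16: emit NUM '0' (now at pos=17)
pos=18: enter COMMENT mode (saw '/*')
exit COMMENT mode (now at pos=33)
DONE. 5 tokens: [ID, LPAREN, PLUS, RPAREN, NUM]
Position 10: char is 'b' -> ID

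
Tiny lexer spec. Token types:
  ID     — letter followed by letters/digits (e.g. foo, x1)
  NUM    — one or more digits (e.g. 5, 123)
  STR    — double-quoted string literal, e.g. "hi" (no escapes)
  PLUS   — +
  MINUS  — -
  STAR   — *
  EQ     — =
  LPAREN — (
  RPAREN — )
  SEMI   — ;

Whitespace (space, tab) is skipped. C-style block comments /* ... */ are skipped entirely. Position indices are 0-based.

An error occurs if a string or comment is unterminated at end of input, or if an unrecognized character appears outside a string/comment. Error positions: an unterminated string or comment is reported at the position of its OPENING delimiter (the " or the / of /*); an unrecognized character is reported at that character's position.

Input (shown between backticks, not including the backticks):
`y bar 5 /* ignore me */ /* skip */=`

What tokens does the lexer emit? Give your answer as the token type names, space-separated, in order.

pos=0: emit ID 'y' (now at pos=1)
pos=2: emit ID 'bar' (now at pos=5)
pos=6: emit NUM '5' (now at pos=7)
pos=8: enter COMMENT mode (saw '/*')
exit COMMENT mode (now at pos=23)
pos=24: enter COMMENT mode (saw '/*')
exit COMMENT mode (now at pos=34)
pos=34: emit EQ '='
DONE. 4 tokens: [ID, ID, NUM, EQ]

Answer: ID ID NUM EQ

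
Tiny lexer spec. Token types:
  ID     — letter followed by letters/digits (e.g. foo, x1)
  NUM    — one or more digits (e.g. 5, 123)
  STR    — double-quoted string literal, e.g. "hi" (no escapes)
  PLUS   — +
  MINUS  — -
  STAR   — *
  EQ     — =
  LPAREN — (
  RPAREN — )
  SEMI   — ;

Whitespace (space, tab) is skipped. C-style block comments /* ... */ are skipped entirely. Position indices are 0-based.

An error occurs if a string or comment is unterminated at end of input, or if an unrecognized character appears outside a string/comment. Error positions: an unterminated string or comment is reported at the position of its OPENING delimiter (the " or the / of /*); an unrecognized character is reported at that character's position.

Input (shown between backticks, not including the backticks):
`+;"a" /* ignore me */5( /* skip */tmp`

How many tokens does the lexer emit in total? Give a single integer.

pos=0: emit PLUS '+'
pos=1: emit SEMI ';'
pos=2: enter STRING mode
pos=2: emit STR "a" (now at pos=5)
pos=6: enter COMMENT mode (saw '/*')
exit COMMENT mode (now at pos=21)
pos=21: emit NUM '5' (now at pos=22)
pos=22: emit LPAREN '('
pos=24: enter COMMENT mode (saw '/*')
exit COMMENT mode (now at pos=34)
pos=34: emit ID 'tmp' (now at pos=37)
DONE. 6 tokens: [PLUS, SEMI, STR, NUM, LPAREN, ID]

Answer: 6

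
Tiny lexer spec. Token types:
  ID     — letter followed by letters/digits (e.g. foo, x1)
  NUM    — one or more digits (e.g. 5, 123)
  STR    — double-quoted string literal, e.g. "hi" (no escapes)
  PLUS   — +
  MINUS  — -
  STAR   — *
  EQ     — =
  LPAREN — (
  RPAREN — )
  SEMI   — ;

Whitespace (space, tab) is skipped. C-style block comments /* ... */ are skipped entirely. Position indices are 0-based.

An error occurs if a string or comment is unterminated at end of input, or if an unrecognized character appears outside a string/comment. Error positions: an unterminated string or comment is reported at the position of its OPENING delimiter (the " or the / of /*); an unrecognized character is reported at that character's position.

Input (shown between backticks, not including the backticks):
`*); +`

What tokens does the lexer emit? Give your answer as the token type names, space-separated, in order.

Answer: STAR RPAREN SEMI PLUS

Derivation:
pos=0: emit STAR '*'
pos=1: emit RPAREN ')'
pos=2: emit SEMI ';'
pos=4: emit PLUS '+'
DONE. 4 tokens: [STAR, RPAREN, SEMI, PLUS]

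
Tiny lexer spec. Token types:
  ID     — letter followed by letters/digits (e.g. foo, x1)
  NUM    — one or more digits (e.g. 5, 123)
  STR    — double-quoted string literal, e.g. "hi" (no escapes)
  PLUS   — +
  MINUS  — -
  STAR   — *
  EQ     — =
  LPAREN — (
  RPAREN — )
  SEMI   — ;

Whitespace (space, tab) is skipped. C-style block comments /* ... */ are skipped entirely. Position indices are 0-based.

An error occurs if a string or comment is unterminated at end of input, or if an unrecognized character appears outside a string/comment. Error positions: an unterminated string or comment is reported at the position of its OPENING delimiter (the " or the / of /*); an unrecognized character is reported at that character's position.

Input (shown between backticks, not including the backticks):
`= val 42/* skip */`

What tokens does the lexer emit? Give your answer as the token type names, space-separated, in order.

pos=0: emit EQ '='
pos=2: emit ID 'val' (now at pos=5)
pos=6: emit NUM '42' (now at pos=8)
pos=8: enter COMMENT mode (saw '/*')
exit COMMENT mode (now at pos=18)
DONE. 3 tokens: [EQ, ID, NUM]

Answer: EQ ID NUM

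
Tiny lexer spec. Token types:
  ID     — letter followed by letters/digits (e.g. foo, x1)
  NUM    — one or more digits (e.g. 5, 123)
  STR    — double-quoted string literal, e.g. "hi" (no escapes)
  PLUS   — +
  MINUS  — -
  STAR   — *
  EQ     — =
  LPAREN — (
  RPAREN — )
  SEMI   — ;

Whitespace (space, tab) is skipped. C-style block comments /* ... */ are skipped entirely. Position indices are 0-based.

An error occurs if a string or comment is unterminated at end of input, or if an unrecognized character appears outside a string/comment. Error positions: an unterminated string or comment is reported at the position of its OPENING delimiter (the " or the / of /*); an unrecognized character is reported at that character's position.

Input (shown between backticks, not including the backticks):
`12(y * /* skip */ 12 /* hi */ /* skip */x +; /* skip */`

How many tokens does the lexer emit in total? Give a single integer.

pos=0: emit NUM '12' (now at pos=2)
pos=2: emit LPAREN '('
pos=3: emit ID 'y' (now at pos=4)
pos=5: emit STAR '*'
pos=7: enter COMMENT mode (saw '/*')
exit COMMENT mode (now at pos=17)
pos=18: emit NUM '12' (now at pos=20)
pos=21: enter COMMENT mode (saw '/*')
exit COMMENT mode (now at pos=29)
pos=30: enter COMMENT mode (saw '/*')
exit COMMENT mode (now at pos=40)
pos=40: emit ID 'x' (now at pos=41)
pos=42: emit PLUS '+'
pos=43: emit SEMI ';'
pos=45: enter COMMENT mode (saw '/*')
exit COMMENT mode (now at pos=55)
DONE. 8 tokens: [NUM, LPAREN, ID, STAR, NUM, ID, PLUS, SEMI]

Answer: 8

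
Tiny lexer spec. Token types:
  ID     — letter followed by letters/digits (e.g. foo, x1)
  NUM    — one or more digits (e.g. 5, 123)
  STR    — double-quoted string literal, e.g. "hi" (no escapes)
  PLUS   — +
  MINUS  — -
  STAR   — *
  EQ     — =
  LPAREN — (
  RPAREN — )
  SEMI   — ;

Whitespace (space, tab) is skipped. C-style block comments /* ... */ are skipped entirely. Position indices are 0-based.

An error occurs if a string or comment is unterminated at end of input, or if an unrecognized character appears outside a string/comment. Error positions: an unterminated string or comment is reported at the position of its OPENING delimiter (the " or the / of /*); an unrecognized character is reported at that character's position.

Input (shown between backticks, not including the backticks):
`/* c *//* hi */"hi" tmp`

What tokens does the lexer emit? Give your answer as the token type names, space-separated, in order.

pos=0: enter COMMENT mode (saw '/*')
exit COMMENT mode (now at pos=7)
pos=7: enter COMMENT mode (saw '/*')
exit COMMENT mode (now at pos=15)
pos=15: enter STRING mode
pos=15: emit STR "hi" (now at pos=19)
pos=20: emit ID 'tmp' (now at pos=23)
DONE. 2 tokens: [STR, ID]

Answer: STR ID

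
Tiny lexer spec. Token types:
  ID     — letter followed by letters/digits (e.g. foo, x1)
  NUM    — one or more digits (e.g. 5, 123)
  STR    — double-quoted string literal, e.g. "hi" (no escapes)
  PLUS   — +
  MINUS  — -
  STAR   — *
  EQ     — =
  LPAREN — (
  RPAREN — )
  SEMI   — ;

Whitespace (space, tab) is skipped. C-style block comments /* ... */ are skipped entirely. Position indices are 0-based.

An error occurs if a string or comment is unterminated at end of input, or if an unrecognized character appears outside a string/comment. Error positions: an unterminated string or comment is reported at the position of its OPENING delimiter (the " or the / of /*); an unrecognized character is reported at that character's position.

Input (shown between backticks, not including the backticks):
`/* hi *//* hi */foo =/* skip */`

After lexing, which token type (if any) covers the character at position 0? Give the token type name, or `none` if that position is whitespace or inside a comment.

pos=0: enter COMMENT mode (saw '/*')
exit COMMENT mode (now at pos=8)
pos=8: enter COMMENT mode (saw '/*')
exit COMMENT mode (now at pos=16)
pos=16: emit ID 'foo' (now at pos=19)
pos=20: emit EQ '='
pos=21: enter COMMENT mode (saw '/*')
exit COMMENT mode (now at pos=31)
DONE. 2 tokens: [ID, EQ]
Position 0: char is '/' -> none

Answer: none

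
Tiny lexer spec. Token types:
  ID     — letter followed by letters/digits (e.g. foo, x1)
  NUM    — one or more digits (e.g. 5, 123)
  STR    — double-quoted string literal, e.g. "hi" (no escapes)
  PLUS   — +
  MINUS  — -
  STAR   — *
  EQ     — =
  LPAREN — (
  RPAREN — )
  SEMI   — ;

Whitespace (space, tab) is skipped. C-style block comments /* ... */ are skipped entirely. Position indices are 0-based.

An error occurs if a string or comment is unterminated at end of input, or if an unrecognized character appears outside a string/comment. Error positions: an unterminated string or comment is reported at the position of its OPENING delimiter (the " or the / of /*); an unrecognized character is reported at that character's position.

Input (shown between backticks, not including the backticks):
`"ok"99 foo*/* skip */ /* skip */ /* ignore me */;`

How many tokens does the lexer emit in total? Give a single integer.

Answer: 5

Derivation:
pos=0: enter STRING mode
pos=0: emit STR "ok" (now at pos=4)
pos=4: emit NUM '99' (now at pos=6)
pos=7: emit ID 'foo' (now at pos=10)
pos=10: emit STAR '*'
pos=11: enter COMMENT mode (saw '/*')
exit COMMENT mode (now at pos=21)
pos=22: enter COMMENT mode (saw '/*')
exit COMMENT mode (now at pos=32)
pos=33: enter COMMENT mode (saw '/*')
exit COMMENT mode (now at pos=48)
pos=48: emit SEMI ';'
DONE. 5 tokens: [STR, NUM, ID, STAR, SEMI]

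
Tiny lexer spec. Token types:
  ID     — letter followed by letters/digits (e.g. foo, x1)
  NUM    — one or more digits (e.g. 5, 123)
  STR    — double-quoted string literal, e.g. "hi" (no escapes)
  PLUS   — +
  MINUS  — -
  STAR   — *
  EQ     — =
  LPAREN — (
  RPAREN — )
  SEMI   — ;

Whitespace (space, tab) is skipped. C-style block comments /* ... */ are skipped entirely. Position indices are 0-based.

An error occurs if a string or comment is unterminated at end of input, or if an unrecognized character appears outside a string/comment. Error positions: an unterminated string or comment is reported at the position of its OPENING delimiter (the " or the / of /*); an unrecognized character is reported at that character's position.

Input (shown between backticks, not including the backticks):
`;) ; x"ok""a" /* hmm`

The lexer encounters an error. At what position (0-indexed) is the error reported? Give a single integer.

Answer: 14

Derivation:
pos=0: emit SEMI ';'
pos=1: emit RPAREN ')'
pos=3: emit SEMI ';'
pos=5: emit ID 'x' (now at pos=6)
pos=6: enter STRING mode
pos=6: emit STR "ok" (now at pos=10)
pos=10: enter STRING mode
pos=10: emit STR "a" (now at pos=13)
pos=14: enter COMMENT mode (saw '/*')
pos=14: ERROR — unterminated comment (reached EOF)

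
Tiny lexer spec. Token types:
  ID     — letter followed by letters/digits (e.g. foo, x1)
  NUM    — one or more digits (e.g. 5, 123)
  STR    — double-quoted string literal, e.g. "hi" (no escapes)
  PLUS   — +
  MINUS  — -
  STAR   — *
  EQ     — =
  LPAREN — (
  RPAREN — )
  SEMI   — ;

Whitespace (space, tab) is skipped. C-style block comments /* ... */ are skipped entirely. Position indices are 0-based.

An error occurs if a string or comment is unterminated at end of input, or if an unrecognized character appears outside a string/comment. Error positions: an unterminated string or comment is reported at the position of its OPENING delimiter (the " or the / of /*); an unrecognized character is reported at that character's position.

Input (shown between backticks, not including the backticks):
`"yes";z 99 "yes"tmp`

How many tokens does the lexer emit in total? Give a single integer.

Answer: 6

Derivation:
pos=0: enter STRING mode
pos=0: emit STR "yes" (now at pos=5)
pos=5: emit SEMI ';'
pos=6: emit ID 'z' (now at pos=7)
pos=8: emit NUM '99' (now at pos=10)
pos=11: enter STRING mode
pos=11: emit STR "yes" (now at pos=16)
pos=16: emit ID 'tmp' (now at pos=19)
DONE. 6 tokens: [STR, SEMI, ID, NUM, STR, ID]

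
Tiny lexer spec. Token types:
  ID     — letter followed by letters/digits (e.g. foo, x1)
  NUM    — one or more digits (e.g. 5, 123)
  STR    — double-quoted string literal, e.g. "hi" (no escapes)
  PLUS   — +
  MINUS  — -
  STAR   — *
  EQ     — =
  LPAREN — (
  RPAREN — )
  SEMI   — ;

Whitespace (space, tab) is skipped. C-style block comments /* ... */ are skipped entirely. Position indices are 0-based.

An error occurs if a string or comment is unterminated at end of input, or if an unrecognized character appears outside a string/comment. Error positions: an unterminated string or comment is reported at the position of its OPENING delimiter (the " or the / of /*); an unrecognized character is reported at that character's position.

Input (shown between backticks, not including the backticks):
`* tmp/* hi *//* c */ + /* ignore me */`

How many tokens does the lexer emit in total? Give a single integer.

Answer: 3

Derivation:
pos=0: emit STAR '*'
pos=2: emit ID 'tmp' (now at pos=5)
pos=5: enter COMMENT mode (saw '/*')
exit COMMENT mode (now at pos=13)
pos=13: enter COMMENT mode (saw '/*')
exit COMMENT mode (now at pos=20)
pos=21: emit PLUS '+'
pos=23: enter COMMENT mode (saw '/*')
exit COMMENT mode (now at pos=38)
DONE. 3 tokens: [STAR, ID, PLUS]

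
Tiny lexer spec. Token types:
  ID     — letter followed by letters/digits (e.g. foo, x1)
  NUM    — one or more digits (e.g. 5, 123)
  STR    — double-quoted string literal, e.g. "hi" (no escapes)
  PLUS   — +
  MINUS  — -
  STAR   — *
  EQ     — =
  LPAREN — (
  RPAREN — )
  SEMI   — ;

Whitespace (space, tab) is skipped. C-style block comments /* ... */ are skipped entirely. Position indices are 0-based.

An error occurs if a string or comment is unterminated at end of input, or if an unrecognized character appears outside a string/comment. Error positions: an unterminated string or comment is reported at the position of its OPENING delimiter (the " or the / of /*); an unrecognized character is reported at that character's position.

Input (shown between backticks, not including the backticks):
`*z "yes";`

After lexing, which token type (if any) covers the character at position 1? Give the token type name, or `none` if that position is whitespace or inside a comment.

Answer: ID

Derivation:
pos=0: emit STAR '*'
pos=1: emit ID 'z' (now at pos=2)
pos=3: enter STRING mode
pos=3: emit STR "yes" (now at pos=8)
pos=8: emit SEMI ';'
DONE. 4 tokens: [STAR, ID, STR, SEMI]
Position 1: char is 'z' -> ID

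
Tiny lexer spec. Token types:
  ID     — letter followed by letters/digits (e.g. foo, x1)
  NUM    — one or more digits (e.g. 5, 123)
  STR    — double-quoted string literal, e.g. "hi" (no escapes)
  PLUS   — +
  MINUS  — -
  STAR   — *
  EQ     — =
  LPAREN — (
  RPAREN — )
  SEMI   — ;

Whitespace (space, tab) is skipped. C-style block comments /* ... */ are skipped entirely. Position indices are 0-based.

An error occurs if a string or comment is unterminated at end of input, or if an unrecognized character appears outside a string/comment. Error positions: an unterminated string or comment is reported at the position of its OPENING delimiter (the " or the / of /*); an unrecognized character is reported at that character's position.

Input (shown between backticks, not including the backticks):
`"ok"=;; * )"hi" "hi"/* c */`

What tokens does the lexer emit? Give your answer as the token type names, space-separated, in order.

Answer: STR EQ SEMI SEMI STAR RPAREN STR STR

Derivation:
pos=0: enter STRING mode
pos=0: emit STR "ok" (now at pos=4)
pos=4: emit EQ '='
pos=5: emit SEMI ';'
pos=6: emit SEMI ';'
pos=8: emit STAR '*'
pos=10: emit RPAREN ')'
pos=11: enter STRING mode
pos=11: emit STR "hi" (now at pos=15)
pos=16: enter STRING mode
pos=16: emit STR "hi" (now at pos=20)
pos=20: enter COMMENT mode (saw '/*')
exit COMMENT mode (now at pos=27)
DONE. 8 tokens: [STR, EQ, SEMI, SEMI, STAR, RPAREN, STR, STR]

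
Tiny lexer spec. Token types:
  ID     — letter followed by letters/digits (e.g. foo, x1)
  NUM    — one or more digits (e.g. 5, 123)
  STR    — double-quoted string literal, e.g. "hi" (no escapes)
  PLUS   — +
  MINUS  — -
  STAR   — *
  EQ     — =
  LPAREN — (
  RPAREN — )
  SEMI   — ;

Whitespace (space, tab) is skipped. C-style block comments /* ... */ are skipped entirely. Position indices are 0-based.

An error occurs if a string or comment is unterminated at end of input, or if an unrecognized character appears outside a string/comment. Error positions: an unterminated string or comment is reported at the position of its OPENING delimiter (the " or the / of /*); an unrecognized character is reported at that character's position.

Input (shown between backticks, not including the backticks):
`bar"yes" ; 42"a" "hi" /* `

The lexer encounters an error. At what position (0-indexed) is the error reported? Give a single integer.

Answer: 22

Derivation:
pos=0: emit ID 'bar' (now at pos=3)
pos=3: enter STRING mode
pos=3: emit STR "yes" (now at pos=8)
pos=9: emit SEMI ';'
pos=11: emit NUM '42' (now at pos=13)
pos=13: enter STRING mode
pos=13: emit STR "a" (now at pos=16)
pos=17: enter STRING mode
pos=17: emit STR "hi" (now at pos=21)
pos=22: enter COMMENT mode (saw '/*')
pos=22: ERROR — unterminated comment (reached EOF)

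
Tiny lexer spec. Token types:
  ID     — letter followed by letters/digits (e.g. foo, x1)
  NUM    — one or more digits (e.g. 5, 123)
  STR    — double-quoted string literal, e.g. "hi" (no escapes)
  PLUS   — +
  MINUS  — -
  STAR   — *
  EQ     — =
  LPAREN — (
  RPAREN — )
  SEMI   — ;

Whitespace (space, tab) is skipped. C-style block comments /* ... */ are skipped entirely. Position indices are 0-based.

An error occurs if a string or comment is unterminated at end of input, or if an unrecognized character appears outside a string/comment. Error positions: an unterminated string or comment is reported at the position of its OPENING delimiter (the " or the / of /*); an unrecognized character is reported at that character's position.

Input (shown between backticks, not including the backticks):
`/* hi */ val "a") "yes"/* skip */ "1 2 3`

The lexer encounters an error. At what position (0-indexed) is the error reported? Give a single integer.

pos=0: enter COMMENT mode (saw '/*')
exit COMMENT mode (now at pos=8)
pos=9: emit ID 'val' (now at pos=12)
pos=13: enter STRING mode
pos=13: emit STR "a" (now at pos=16)
pos=16: emit RPAREN ')'
pos=18: enter STRING mode
pos=18: emit STR "yes" (now at pos=23)
pos=23: enter COMMENT mode (saw '/*')
exit COMMENT mode (now at pos=33)
pos=34: enter STRING mode
pos=34: ERROR — unterminated string

Answer: 34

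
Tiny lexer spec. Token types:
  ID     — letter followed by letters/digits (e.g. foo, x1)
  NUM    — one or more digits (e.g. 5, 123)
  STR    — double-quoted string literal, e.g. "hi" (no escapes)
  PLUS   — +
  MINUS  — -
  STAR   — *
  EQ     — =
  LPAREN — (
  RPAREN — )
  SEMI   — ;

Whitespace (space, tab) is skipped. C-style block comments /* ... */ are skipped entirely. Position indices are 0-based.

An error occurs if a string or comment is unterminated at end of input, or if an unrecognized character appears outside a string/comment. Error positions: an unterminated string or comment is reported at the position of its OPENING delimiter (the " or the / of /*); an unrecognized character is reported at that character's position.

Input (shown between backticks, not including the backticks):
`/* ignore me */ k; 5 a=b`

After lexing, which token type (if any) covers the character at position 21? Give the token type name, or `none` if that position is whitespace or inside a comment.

pos=0: enter COMMENT mode (saw '/*')
exit COMMENT mode (now at pos=15)
pos=16: emit ID 'k' (now at pos=17)
pos=17: emit SEMI ';'
pos=19: emit NUM '5' (now at pos=20)
pos=21: emit ID 'a' (now at pos=22)
pos=22: emit EQ '='
pos=23: emit ID 'b' (now at pos=24)
DONE. 6 tokens: [ID, SEMI, NUM, ID, EQ, ID]
Position 21: char is 'a' -> ID

Answer: ID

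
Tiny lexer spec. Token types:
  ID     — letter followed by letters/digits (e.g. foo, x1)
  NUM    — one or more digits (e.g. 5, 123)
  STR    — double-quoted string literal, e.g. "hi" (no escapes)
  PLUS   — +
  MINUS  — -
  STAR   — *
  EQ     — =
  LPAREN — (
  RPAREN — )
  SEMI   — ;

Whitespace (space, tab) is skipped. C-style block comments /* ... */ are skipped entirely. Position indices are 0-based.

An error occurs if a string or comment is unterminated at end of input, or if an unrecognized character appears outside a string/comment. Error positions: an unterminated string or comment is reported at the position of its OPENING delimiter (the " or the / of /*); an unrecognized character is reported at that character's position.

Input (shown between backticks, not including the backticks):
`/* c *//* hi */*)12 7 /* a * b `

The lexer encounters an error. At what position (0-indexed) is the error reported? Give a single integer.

pos=0: enter COMMENT mode (saw '/*')
exit COMMENT mode (now at pos=7)
pos=7: enter COMMENT mode (saw '/*')
exit COMMENT mode (now at pos=15)
pos=15: emit STAR '*'
pos=16: emit RPAREN ')'
pos=17: emit NUM '12' (now at pos=19)
pos=20: emit NUM '7' (now at pos=21)
pos=22: enter COMMENT mode (saw '/*')
pos=22: ERROR — unterminated comment (reached EOF)

Answer: 22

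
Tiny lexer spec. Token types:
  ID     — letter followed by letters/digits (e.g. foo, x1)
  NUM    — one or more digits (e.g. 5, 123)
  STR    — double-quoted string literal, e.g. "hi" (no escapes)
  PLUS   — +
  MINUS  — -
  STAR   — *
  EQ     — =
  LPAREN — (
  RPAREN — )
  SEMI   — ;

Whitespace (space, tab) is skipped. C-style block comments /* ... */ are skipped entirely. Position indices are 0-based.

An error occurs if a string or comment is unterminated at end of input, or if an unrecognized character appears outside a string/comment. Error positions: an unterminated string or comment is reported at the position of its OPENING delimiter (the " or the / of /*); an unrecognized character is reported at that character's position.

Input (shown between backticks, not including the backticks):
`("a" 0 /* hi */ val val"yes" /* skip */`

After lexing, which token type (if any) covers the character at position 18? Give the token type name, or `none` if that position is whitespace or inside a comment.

pos=0: emit LPAREN '('
pos=1: enter STRING mode
pos=1: emit STR "a" (now at pos=4)
pos=5: emit NUM '0' (now at pos=6)
pos=7: enter COMMENT mode (saw '/*')
exit COMMENT mode (now at pos=15)
pos=16: emit ID 'val' (now at pos=19)
pos=20: emit ID 'val' (now at pos=23)
pos=23: enter STRING mode
pos=23: emit STR "yes" (now at pos=28)
pos=29: enter COMMENT mode (saw '/*')
exit COMMENT mode (now at pos=39)
DONE. 6 tokens: [LPAREN, STR, NUM, ID, ID, STR]
Position 18: char is 'l' -> ID

Answer: ID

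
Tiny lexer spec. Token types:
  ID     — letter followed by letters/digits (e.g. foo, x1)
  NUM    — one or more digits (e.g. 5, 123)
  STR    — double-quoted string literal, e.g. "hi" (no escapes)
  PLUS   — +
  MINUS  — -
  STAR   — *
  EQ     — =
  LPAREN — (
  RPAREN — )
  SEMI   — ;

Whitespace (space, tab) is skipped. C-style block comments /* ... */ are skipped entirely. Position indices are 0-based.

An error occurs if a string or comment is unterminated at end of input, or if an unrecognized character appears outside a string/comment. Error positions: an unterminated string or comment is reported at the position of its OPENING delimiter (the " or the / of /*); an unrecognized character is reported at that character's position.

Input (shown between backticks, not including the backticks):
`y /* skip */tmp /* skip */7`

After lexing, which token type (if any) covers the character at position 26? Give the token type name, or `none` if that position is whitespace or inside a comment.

pos=0: emit ID 'y' (now at pos=1)
pos=2: enter COMMENT mode (saw '/*')
exit COMMENT mode (now at pos=12)
pos=12: emit ID 'tmp' (now at pos=15)
pos=16: enter COMMENT mode (saw '/*')
exit COMMENT mode (now at pos=26)
pos=26: emit NUM '7' (now at pos=27)
DONE. 3 tokens: [ID, ID, NUM]
Position 26: char is '7' -> NUM

Answer: NUM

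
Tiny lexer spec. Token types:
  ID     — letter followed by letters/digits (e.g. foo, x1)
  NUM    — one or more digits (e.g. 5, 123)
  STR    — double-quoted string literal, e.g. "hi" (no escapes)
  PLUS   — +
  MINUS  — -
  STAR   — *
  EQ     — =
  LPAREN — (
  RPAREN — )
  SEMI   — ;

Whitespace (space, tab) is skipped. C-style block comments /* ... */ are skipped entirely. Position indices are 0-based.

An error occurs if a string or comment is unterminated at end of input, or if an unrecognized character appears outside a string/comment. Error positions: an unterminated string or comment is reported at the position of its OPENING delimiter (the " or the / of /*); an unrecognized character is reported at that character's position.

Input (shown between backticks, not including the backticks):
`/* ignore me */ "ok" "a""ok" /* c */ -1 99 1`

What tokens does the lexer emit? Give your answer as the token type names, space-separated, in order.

pos=0: enter COMMENT mode (saw '/*')
exit COMMENT mode (now at pos=15)
pos=16: enter STRING mode
pos=16: emit STR "ok" (now at pos=20)
pos=21: enter STRING mode
pos=21: emit STR "a" (now at pos=24)
pos=24: enter STRING mode
pos=24: emit STR "ok" (now at pos=28)
pos=29: enter COMMENT mode (saw '/*')
exit COMMENT mode (now at pos=36)
pos=37: emit MINUS '-'
pos=38: emit NUM '1' (now at pos=39)
pos=40: emit NUM '99' (now at pos=42)
pos=43: emit NUM '1' (now at pos=44)
DONE. 7 tokens: [STR, STR, STR, MINUS, NUM, NUM, NUM]

Answer: STR STR STR MINUS NUM NUM NUM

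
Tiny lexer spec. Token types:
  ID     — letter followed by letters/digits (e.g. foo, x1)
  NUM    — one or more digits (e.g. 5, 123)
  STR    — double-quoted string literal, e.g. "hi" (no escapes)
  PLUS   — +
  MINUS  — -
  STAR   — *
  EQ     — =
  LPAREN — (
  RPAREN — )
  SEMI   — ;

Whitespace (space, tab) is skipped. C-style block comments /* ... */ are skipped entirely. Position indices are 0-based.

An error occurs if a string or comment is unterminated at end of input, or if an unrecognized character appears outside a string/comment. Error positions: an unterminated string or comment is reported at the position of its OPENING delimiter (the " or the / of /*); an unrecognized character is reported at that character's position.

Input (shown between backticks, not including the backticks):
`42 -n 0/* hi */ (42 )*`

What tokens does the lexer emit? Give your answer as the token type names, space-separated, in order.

pos=0: emit NUM '42' (now at pos=2)
pos=3: emit MINUS '-'
pos=4: emit ID 'n' (now at pos=5)
pos=6: emit NUM '0' (now at pos=7)
pos=7: enter COMMENT mode (saw '/*')
exit COMMENT mode (now at pos=15)
pos=16: emit LPAREN '('
pos=17: emit NUM '42' (now at pos=19)
pos=20: emit RPAREN ')'
pos=21: emit STAR '*'
DONE. 8 tokens: [NUM, MINUS, ID, NUM, LPAREN, NUM, RPAREN, STAR]

Answer: NUM MINUS ID NUM LPAREN NUM RPAREN STAR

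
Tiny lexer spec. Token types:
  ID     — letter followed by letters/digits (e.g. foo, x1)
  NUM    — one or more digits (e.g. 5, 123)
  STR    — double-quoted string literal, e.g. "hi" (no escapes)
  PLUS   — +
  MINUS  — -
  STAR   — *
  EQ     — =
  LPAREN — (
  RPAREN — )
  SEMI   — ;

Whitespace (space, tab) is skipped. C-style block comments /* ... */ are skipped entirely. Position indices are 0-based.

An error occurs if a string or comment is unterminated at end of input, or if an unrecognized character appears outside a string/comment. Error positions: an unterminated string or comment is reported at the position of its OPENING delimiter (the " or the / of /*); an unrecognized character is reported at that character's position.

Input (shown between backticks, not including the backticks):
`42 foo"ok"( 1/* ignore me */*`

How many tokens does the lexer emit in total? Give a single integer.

pos=0: emit NUM '42' (now at pos=2)
pos=3: emit ID 'foo' (now at pos=6)
pos=6: enter STRING mode
pos=6: emit STR "ok" (now at pos=10)
pos=10: emit LPAREN '('
pos=12: emit NUM '1' (now at pos=13)
pos=13: enter COMMENT mode (saw '/*')
exit COMMENT mode (now at pos=28)
pos=28: emit STAR '*'
DONE. 6 tokens: [NUM, ID, STR, LPAREN, NUM, STAR]

Answer: 6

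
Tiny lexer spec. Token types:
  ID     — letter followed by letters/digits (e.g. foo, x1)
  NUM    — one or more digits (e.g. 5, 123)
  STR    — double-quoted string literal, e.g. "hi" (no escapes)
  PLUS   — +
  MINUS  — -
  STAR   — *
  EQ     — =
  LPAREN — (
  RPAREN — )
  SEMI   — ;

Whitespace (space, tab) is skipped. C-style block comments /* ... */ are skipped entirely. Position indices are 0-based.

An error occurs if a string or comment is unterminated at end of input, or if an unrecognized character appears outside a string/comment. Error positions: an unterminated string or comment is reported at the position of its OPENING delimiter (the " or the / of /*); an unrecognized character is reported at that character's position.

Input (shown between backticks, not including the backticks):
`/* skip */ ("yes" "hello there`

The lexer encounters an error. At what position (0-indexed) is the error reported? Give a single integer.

Answer: 18

Derivation:
pos=0: enter COMMENT mode (saw '/*')
exit COMMENT mode (now at pos=10)
pos=11: emit LPAREN '('
pos=12: enter STRING mode
pos=12: emit STR "yes" (now at pos=17)
pos=18: enter STRING mode
pos=18: ERROR — unterminated string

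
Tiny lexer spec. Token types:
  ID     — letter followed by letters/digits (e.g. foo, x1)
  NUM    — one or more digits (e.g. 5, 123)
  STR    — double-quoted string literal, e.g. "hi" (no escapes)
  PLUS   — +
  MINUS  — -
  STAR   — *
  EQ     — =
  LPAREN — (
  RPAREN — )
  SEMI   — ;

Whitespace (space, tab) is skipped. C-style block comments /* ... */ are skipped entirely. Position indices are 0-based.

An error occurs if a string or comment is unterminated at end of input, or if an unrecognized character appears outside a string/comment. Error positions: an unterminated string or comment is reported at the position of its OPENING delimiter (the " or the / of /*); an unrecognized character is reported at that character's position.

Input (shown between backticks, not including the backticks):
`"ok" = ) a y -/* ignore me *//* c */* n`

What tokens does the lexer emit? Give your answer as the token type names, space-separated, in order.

Answer: STR EQ RPAREN ID ID MINUS STAR ID

Derivation:
pos=0: enter STRING mode
pos=0: emit STR "ok" (now at pos=4)
pos=5: emit EQ '='
pos=7: emit RPAREN ')'
pos=9: emit ID 'a' (now at pos=10)
pos=11: emit ID 'y' (now at pos=12)
pos=13: emit MINUS '-'
pos=14: enter COMMENT mode (saw '/*')
exit COMMENT mode (now at pos=29)
pos=29: enter COMMENT mode (saw '/*')
exit COMMENT mode (now at pos=36)
pos=36: emit STAR '*'
pos=38: emit ID 'n' (now at pos=39)
DONE. 8 tokens: [STR, EQ, RPAREN, ID, ID, MINUS, STAR, ID]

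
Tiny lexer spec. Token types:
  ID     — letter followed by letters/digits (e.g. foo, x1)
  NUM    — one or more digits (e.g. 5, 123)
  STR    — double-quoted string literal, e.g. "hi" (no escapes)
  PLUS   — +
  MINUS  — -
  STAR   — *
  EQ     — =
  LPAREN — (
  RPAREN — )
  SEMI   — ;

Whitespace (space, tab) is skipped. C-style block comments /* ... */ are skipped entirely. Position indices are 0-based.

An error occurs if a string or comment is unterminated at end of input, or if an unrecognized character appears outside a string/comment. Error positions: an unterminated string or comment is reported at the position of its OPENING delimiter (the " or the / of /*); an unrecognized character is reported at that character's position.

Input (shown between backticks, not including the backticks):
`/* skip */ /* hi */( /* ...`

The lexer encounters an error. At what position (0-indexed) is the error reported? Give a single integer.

Answer: 21

Derivation:
pos=0: enter COMMENT mode (saw '/*')
exit COMMENT mode (now at pos=10)
pos=11: enter COMMENT mode (saw '/*')
exit COMMENT mode (now at pos=19)
pos=19: emit LPAREN '('
pos=21: enter COMMENT mode (saw '/*')
pos=21: ERROR — unterminated comment (reached EOF)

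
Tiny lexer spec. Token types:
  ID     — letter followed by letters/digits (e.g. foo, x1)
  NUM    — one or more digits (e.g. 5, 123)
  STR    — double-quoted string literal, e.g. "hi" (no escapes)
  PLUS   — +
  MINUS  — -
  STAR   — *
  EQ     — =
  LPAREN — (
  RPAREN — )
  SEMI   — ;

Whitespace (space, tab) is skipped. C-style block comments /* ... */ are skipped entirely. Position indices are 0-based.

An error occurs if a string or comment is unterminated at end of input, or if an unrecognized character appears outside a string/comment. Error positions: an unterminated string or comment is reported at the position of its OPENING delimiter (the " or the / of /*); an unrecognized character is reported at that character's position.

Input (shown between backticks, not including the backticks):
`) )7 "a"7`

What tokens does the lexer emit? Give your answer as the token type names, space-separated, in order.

pos=0: emit RPAREN ')'
pos=2: emit RPAREN ')'
pos=3: emit NUM '7' (now at pos=4)
pos=5: enter STRING mode
pos=5: emit STR "a" (now at pos=8)
pos=8: emit NUM '7' (now at pos=9)
DONE. 5 tokens: [RPAREN, RPAREN, NUM, STR, NUM]

Answer: RPAREN RPAREN NUM STR NUM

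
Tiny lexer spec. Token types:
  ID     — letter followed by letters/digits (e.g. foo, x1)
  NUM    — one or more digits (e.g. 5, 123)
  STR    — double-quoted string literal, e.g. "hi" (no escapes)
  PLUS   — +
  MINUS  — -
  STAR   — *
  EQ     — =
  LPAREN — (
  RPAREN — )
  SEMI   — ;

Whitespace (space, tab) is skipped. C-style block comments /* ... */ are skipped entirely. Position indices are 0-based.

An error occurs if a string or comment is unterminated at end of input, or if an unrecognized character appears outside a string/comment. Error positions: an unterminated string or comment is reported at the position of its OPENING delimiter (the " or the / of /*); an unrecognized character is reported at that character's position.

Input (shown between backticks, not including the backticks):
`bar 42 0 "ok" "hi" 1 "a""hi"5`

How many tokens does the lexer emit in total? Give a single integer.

pos=0: emit ID 'bar' (now at pos=3)
pos=4: emit NUM '42' (now at pos=6)
pos=7: emit NUM '0' (now at pos=8)
pos=9: enter STRING mode
pos=9: emit STR "ok" (now at pos=13)
pos=14: enter STRING mode
pos=14: emit STR "hi" (now at pos=18)
pos=19: emit NUM '1' (now at pos=20)
pos=21: enter STRING mode
pos=21: emit STR "a" (now at pos=24)
pos=24: enter STRING mode
pos=24: emit STR "hi" (now at pos=28)
pos=28: emit NUM '5' (now at pos=29)
DONE. 9 tokens: [ID, NUM, NUM, STR, STR, NUM, STR, STR, NUM]

Answer: 9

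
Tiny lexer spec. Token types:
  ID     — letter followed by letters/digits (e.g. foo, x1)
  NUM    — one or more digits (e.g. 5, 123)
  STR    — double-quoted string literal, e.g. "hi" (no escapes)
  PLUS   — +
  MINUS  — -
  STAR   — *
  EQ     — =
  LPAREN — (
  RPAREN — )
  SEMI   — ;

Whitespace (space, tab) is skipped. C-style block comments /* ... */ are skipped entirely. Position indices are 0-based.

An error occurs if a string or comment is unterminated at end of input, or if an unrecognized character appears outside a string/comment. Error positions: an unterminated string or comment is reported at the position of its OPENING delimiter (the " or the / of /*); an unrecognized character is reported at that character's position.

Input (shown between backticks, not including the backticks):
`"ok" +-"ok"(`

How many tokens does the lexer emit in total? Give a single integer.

pos=0: enter STRING mode
pos=0: emit STR "ok" (now at pos=4)
pos=5: emit PLUS '+'
pos=6: emit MINUS '-'
pos=7: enter STRING mode
pos=7: emit STR "ok" (now at pos=11)
pos=11: emit LPAREN '('
DONE. 5 tokens: [STR, PLUS, MINUS, STR, LPAREN]

Answer: 5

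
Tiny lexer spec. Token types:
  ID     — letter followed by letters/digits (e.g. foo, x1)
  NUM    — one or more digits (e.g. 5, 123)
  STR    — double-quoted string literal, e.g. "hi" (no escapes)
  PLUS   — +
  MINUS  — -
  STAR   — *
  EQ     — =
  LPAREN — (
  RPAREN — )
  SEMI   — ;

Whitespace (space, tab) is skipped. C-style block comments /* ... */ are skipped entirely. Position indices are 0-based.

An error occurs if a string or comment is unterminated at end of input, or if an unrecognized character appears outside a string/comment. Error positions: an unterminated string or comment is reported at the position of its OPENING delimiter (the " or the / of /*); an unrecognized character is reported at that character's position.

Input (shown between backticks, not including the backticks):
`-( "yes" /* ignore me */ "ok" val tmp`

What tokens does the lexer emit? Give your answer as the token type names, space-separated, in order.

Answer: MINUS LPAREN STR STR ID ID

Derivation:
pos=0: emit MINUS '-'
pos=1: emit LPAREN '('
pos=3: enter STRING mode
pos=3: emit STR "yes" (now at pos=8)
pos=9: enter COMMENT mode (saw '/*')
exit COMMENT mode (now at pos=24)
pos=25: enter STRING mode
pos=25: emit STR "ok" (now at pos=29)
pos=30: emit ID 'val' (now at pos=33)
pos=34: emit ID 'tmp' (now at pos=37)
DONE. 6 tokens: [MINUS, LPAREN, STR, STR, ID, ID]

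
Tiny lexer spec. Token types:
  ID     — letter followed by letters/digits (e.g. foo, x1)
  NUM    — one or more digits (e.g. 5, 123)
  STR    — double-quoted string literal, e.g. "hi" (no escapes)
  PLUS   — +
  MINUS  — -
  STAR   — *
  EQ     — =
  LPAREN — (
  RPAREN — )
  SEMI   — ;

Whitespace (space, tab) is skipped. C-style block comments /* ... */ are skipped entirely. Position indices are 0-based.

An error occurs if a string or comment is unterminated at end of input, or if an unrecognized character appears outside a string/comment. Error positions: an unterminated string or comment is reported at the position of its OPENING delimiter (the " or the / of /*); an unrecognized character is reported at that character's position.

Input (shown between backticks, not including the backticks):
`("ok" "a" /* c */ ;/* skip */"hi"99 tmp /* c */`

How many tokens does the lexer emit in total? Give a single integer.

Answer: 7

Derivation:
pos=0: emit LPAREN '('
pos=1: enter STRING mode
pos=1: emit STR "ok" (now at pos=5)
pos=6: enter STRING mode
pos=6: emit STR "a" (now at pos=9)
pos=10: enter COMMENT mode (saw '/*')
exit COMMENT mode (now at pos=17)
pos=18: emit SEMI ';'
pos=19: enter COMMENT mode (saw '/*')
exit COMMENT mode (now at pos=29)
pos=29: enter STRING mode
pos=29: emit STR "hi" (now at pos=33)
pos=33: emit NUM '99' (now at pos=35)
pos=36: emit ID 'tmp' (now at pos=39)
pos=40: enter COMMENT mode (saw '/*')
exit COMMENT mode (now at pos=47)
DONE. 7 tokens: [LPAREN, STR, STR, SEMI, STR, NUM, ID]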